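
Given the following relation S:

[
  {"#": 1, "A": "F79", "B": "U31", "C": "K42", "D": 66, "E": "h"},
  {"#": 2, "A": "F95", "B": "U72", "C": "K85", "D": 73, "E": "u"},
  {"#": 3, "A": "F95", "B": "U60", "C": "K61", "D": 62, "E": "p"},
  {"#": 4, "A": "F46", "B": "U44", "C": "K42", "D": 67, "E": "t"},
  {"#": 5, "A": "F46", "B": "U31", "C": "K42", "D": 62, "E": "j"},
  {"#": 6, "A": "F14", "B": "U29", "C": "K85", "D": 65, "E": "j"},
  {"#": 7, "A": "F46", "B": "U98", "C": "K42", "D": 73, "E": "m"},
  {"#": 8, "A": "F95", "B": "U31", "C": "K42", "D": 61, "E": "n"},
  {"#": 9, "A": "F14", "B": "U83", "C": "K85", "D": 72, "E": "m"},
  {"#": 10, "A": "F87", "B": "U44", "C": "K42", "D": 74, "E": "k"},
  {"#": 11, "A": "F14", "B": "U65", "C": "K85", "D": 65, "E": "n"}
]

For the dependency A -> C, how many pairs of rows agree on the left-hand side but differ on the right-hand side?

3

A=F95: violating pairs (2,3), (2,8), (3,8) — 3 pairs.
A=F46: all 3 rows agree on C — 0 pairs.
A=F14: all 3 rows agree on C — 0 pairs.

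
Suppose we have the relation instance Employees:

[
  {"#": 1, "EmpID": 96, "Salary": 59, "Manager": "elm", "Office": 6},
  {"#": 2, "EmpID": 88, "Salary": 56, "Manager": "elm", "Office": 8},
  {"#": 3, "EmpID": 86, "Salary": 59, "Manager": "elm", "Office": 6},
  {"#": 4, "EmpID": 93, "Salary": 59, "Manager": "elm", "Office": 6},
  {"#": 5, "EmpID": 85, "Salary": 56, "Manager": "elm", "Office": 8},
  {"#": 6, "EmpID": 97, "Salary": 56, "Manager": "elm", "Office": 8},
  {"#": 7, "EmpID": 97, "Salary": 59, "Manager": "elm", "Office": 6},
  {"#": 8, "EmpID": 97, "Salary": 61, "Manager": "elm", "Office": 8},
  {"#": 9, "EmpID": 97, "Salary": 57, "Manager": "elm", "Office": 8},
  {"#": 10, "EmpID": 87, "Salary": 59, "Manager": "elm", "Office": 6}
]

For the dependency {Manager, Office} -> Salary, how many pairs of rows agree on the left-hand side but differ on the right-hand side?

7

(Manager=elm, Office=6): all 5 rows agree on Salary — 0 pairs.
(Manager=elm, Office=8): violating pairs (2,8), (2,9), (5,8), (5,9), (6,8), (6,9), (8,9) — 7 pairs.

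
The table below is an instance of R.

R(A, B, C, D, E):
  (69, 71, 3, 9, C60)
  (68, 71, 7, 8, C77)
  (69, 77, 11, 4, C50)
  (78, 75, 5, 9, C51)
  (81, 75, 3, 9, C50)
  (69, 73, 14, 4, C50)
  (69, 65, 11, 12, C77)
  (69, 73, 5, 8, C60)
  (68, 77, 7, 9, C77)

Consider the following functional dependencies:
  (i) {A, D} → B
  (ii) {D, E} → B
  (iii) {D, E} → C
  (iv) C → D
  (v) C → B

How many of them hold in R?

(i) {A, D} → B: (A=69, D=4): 2 rows → B takes values {77, 73} — violation — fails.
(ii) {D, E} → B: (D=4, E=C50): 2 rows → B takes values {77, 73} — violation — fails.
(iii) {D, E} → C: (D=4, E=C50): 2 rows → C takes values {11, 14} — violation — fails.
(iv) C → D: C=7: 2 rows → D takes values {8, 9} — violation; C=11: 2 rows → D takes values {4, 12} — violation; C=5: 2 rows → D takes values {9, 8} — violation — fails.
(v) C → B: C=3: 2 rows → B takes values {71, 75} — violation; C=7: 2 rows → B takes values {71, 77} — violation; C=11: 2 rows → B takes values {77, 65} — violation; C=5: 2 rows → B takes values {75, 73} — violation — fails.
None of the 5 dependencies hold.

0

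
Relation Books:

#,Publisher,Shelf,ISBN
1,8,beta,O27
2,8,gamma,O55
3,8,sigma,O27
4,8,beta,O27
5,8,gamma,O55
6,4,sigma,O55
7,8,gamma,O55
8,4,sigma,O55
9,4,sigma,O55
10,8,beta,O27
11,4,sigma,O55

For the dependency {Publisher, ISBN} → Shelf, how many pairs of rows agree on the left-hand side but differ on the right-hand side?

3

(Publisher=8, ISBN=O27): violating pairs (1,3), (3,4), (3,10) — 3 pairs.
(Publisher=8, ISBN=O55): all 3 rows agree on Shelf — 0 pairs.
(Publisher=4, ISBN=O55): all 4 rows agree on Shelf — 0 pairs.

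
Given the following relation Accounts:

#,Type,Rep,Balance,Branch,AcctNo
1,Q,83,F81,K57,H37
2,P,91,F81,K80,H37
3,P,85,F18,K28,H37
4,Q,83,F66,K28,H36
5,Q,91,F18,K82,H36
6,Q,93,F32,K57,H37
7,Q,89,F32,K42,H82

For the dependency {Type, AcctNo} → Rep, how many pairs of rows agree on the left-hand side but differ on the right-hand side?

(Type=Q, AcctNo=H37): violating pairs (1,6) — 1 pair.
(Type=P, AcctNo=H37): violating pairs (2,3) — 1 pair.
(Type=Q, AcctNo=H36): violating pairs (4,5) — 1 pair.

3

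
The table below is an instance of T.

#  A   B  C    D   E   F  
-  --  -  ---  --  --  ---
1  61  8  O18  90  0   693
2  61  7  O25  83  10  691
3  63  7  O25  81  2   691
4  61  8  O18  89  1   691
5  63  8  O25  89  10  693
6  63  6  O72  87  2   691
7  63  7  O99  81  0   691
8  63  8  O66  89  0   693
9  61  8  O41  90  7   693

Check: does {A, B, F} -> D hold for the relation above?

(A=61, B=8, F=693): rows 1, 9 → D = 90, 90 ✓
(A=61, B=7, F=691): row 2 → D = 83 ✓
(A=63, B=7, F=691): rows 3, 7 → D = 81, 81 ✓
(A=61, B=8, F=691): row 4 → D = 89 ✓
(A=63, B=8, F=693): rows 5, 8 → D = 89, 89 ✓
(A=63, B=6, F=691): row 6 → D = 87 ✓
Every {A, B, F} value is associated with a single D value, so {A, B, F} -> D holds.

Yes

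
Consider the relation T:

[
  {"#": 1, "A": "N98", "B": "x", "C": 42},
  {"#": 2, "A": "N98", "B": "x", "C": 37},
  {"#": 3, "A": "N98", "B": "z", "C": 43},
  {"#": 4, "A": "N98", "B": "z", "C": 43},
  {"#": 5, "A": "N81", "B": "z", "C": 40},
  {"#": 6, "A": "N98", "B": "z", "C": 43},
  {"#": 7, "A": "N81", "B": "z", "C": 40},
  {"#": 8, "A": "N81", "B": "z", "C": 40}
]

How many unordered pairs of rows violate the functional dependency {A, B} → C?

(A=N98, B=x): violating pairs (1,2) — 1 pair.
(A=N98, B=z): all 3 rows agree on C — 0 pairs.
(A=N81, B=z): all 3 rows agree on C — 0 pairs.

1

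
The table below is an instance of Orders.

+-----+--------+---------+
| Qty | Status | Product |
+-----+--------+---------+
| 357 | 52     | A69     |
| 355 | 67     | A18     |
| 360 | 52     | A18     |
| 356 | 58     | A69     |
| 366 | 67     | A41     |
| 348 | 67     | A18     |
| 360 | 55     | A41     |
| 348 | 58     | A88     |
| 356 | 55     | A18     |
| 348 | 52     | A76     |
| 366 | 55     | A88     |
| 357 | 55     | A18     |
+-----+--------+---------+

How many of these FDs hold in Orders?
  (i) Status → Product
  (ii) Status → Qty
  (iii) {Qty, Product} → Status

(i) Status → Product: Status=52: 3 rows → Product takes values {A69, A18, A76} — violation; Status=67: 3 rows → Product takes values {A18, A41} — violation; Status=58: 2 rows → Product takes values {A69, A88} — violation; Status=55: 4 rows → Product takes values {A41, A18, A88} — violation — fails.
(ii) Status → Qty: Status=52: 3 rows → Qty takes values {357, 360, 348} — violation; Status=67: 3 rows → Qty takes values {355, 366, 348} — violation; Status=58: 2 rows → Qty takes values {356, 348} — violation; Status=55: 4 rows → Qty takes values {360, 356, 366, 357} — violation — fails.
(iii) {Qty, Product} → Status: every LHS value maps to a single RHS value — holds.
1 of the 3 dependencies holds.

1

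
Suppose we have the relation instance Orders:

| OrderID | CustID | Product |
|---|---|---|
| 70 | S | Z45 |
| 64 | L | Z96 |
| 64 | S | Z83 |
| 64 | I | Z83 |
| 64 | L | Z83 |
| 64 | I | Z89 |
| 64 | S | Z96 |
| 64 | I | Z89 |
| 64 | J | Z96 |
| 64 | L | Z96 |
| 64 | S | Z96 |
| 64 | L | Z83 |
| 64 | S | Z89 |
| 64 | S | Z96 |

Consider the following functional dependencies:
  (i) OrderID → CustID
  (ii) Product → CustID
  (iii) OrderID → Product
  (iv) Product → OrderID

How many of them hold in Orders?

(i) OrderID → CustID: OrderID=64: 13 rows → CustID takes values {L, S, I, J} — violation — fails.
(ii) Product → CustID: Product=Z96: 6 rows → CustID takes values {L, S, J} — violation; Product=Z83: 4 rows → CustID takes values {S, I, L} — violation; Product=Z89: 3 rows → CustID takes values {I, S} — violation — fails.
(iii) OrderID → Product: OrderID=64: 13 rows → Product takes values {Z96, Z83, Z89} — violation — fails.
(iv) Product → OrderID: every LHS value maps to a single RHS value — holds.
1 of the 4 dependencies holds.

1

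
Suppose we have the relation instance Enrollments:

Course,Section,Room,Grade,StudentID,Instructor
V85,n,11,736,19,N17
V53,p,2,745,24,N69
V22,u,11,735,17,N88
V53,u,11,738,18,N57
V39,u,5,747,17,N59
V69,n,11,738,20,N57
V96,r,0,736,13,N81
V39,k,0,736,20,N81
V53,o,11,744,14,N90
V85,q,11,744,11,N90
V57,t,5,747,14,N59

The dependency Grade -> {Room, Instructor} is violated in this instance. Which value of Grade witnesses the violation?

Grade=736: 3 rows → {Room,Instructor} takes values {(11, N17), (0, N81)} — violation
Grade=745: 1 row → {Room,Instructor} = (2, N69) ✓
Grade=735: 1 row → {Room,Instructor} = (11, N88) ✓
Grade=738: 2 rows → {Room,Instructor} = (11, N57), (11, N57) ✓
Grade=747: 2 rows → {Room,Instructor} = (5, N59), (5, N59) ✓
Grade=744: 2 rows → {Room,Instructor} = (11, N90), (11, N90) ✓
The only Grade value with inconsistent RHS is Grade=736.

736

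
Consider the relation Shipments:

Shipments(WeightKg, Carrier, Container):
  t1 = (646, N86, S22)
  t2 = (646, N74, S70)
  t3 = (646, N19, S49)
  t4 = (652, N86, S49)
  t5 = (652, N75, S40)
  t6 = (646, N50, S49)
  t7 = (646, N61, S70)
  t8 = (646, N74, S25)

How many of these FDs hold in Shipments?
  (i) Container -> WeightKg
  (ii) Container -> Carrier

(i) Container -> WeightKg: Container=S49: rows 3, 4, 6 → WeightKg takes values {646, 652} — violation — fails.
(ii) Container -> Carrier: Container=S70: rows 2, 7 → Carrier takes values {N74, N61} — violation; Container=S49: rows 3, 4, 6 → Carrier takes values {N19, N86, N50} — violation — fails.
None of the 2 dependencies hold.

0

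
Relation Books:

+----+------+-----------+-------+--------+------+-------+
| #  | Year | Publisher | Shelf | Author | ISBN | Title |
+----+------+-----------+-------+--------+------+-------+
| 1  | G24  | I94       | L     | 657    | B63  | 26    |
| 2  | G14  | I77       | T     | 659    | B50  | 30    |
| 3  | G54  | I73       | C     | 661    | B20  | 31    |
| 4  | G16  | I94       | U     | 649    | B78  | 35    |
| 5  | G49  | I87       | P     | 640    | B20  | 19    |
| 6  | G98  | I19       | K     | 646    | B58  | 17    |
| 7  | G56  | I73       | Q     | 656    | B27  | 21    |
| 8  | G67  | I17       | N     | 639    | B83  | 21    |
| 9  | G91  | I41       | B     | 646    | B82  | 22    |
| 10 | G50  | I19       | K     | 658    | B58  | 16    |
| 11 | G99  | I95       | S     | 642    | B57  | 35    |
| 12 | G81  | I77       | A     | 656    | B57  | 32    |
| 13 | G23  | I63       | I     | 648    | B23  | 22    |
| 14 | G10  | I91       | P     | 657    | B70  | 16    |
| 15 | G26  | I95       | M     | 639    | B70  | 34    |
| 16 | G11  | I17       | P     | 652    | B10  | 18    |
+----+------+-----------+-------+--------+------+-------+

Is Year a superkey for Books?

Yes

All 16 rows have distinct Year values, so Year → (all attributes) holds and Year is a superkey.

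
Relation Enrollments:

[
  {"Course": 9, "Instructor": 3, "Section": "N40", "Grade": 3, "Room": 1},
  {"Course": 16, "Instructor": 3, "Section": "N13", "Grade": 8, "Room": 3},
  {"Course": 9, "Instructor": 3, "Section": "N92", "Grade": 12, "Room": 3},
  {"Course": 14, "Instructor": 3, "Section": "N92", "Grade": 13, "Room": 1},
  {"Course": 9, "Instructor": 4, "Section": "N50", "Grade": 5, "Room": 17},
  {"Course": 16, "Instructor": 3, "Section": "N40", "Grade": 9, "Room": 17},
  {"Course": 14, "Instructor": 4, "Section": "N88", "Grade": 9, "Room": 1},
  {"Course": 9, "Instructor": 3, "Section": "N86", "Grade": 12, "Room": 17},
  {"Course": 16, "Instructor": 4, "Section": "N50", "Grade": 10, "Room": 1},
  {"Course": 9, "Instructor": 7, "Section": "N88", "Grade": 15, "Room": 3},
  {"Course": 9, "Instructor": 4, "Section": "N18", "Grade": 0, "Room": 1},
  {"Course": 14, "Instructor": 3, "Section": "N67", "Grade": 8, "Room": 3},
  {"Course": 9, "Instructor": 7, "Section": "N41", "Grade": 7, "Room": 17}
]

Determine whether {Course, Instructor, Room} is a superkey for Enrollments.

All 13 rows have distinct {Course, Instructor, Room} values, so {Course, Instructor, Room} → (all attributes) holds and {Course, Instructor, Room} is a superkey.

Yes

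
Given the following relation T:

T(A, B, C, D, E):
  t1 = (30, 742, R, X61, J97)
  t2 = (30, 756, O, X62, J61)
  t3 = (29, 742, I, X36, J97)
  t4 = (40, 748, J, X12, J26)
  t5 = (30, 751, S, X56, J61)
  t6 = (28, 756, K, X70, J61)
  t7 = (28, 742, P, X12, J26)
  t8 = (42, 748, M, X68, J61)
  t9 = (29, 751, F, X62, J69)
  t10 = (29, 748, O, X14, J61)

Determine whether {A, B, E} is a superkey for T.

All 10 rows have distinct {A, B, E} values, so {A, B, E} → (all attributes) holds and {A, B, E} is a superkey.

Yes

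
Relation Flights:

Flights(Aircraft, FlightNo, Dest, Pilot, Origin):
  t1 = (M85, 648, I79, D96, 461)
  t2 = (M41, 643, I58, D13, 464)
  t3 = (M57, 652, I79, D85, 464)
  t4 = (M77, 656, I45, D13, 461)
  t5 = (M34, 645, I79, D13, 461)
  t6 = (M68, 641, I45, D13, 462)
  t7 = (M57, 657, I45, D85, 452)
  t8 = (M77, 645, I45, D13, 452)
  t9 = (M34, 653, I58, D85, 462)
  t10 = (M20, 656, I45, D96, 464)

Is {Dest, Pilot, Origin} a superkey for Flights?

Yes

All 10 rows have distinct {Dest, Pilot, Origin} values, so {Dest, Pilot, Origin} → (all attributes) holds and {Dest, Pilot, Origin} is a superkey.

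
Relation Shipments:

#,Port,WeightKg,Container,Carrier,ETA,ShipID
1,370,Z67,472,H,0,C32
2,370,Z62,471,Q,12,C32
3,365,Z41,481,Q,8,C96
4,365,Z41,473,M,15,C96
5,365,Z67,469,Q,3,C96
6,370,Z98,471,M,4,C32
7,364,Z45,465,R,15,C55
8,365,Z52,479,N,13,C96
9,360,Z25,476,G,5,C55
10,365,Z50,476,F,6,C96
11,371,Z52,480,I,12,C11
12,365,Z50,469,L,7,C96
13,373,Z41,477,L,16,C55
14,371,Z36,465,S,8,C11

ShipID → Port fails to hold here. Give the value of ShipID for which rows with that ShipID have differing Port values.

ShipID=C32: rows 1, 2, 6 → Port = 370, 370, 370 ✓
ShipID=C96: rows 3, 4, 5, 8, 10, 12 → Port = 365, 365, 365, 365, 365, 365 ✓
ShipID=C55: rows 7, 9, 13 → Port takes values {364, 360, 373} — violation
ShipID=C11: rows 11, 14 → Port = 371, 371 ✓
The only ShipID value with inconsistent Port is ShipID=C55.

C55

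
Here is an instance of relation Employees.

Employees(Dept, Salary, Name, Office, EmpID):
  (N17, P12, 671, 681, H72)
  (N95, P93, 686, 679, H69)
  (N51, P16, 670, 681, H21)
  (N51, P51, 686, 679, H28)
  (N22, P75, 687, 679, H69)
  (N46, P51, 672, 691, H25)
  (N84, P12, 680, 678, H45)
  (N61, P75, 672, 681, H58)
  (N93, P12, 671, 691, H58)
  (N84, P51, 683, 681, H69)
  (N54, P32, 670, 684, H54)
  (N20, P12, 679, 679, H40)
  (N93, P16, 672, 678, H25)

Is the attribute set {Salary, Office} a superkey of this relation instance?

Yes

All 13 rows have distinct {Salary, Office} values, so {Salary, Office} → (all attributes) holds and {Salary, Office} is a superkey.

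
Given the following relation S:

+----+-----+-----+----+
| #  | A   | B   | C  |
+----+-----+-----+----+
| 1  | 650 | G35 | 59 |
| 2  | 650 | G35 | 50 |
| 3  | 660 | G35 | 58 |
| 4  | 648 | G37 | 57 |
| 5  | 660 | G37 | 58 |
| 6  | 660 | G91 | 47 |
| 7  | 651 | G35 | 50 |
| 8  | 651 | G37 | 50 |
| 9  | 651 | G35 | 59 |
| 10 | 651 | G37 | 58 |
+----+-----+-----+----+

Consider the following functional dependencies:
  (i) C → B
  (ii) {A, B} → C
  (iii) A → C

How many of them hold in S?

0

(i) C → B: C=50: rows 2, 7, 8 → B takes values {G35, G37} — violation; C=58: rows 3, 5, 10 → B takes values {G35, G37} — violation — fails.
(ii) {A, B} → C: (A=650, B=G35): rows 1, 2 → C takes values {59, 50} — violation; (A=651, B=G35): rows 7, 9 → C takes values {50, 59} — violation; (A=651, B=G37): rows 8, 10 → C takes values {50, 58} — violation — fails.
(iii) A → C: A=650: rows 1, 2 → C takes values {59, 50} — violation; A=660: rows 3, 5, 6 → C takes values {58, 47} — violation; A=651: rows 7, 8, 9, 10 → C takes values {50, 59, 58} — violation — fails.
None of the 3 dependencies hold.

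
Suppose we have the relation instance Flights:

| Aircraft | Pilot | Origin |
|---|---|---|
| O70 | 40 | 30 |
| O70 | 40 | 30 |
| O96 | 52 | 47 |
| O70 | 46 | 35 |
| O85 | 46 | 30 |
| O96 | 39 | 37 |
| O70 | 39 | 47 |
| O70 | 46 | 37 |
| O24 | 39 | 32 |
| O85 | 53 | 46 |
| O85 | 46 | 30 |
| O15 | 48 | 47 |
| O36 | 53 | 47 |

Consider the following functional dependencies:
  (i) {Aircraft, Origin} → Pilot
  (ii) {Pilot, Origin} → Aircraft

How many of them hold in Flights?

(i) {Aircraft, Origin} → Pilot: every LHS value maps to a single RHS value — holds.
(ii) {Pilot, Origin} → Aircraft: every LHS value maps to a single RHS value — holds.
2 of the 2 dependencies hold.

2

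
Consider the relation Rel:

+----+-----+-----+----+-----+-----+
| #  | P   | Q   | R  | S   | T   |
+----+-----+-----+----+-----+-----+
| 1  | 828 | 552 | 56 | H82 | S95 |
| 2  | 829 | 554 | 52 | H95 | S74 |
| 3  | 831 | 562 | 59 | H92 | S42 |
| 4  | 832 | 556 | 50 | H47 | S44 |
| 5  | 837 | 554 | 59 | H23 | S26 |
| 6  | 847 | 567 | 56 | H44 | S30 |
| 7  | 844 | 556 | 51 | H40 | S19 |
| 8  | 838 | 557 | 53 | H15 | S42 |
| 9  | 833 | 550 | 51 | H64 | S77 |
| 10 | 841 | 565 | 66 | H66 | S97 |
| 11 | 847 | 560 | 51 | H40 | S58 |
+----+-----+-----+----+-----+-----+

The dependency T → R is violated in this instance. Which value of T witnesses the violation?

S42

T=S95: row 1 → R = 56 ✓
T=S74: row 2 → R = 52 ✓
T=S42: rows 3, 8 → R takes values {59, 53} — violation
T=S44: row 4 → R = 50 ✓
T=S26: row 5 → R = 59 ✓
T=S30: row 6 → R = 56 ✓
T=S19: row 7 → R = 51 ✓
T=S77: row 9 → R = 51 ✓
T=S97: row 10 → R = 66 ✓
T=S58: row 11 → R = 51 ✓
The only T value with inconsistent R is T=S42.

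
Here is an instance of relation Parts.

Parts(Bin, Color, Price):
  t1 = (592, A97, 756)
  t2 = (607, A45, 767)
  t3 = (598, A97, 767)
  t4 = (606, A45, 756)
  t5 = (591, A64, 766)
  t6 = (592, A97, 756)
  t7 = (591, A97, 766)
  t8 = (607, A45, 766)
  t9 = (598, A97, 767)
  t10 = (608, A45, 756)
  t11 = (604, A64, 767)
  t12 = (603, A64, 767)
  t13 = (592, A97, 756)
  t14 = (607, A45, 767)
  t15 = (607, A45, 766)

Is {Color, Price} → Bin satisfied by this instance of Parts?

No

(Color=A97, Price=756): rows 1, 6, 13 → Bin = 592, 592, 592 ✓
(Color=A45, Price=767): rows 2, 14 → Bin = 607, 607 ✓
(Color=A97, Price=767): rows 3, 9 → Bin = 598, 598 ✓
(Color=A45, Price=756): rows 4, 10 → Bin takes values {606, 608} — violation
(Color=A64, Price=766): row 5 → Bin = 591 ✓
(Color=A97, Price=766): row 7 → Bin = 591 ✓
(Color=A45, Price=766): rows 8, 15 → Bin = 607, 607 ✓
(Color=A64, Price=767): rows 11, 12 → Bin takes values {604, 603} — violation
Two rows agree on {Color, Price} but differ on Bin, so {Color, Price} → Bin does not hold.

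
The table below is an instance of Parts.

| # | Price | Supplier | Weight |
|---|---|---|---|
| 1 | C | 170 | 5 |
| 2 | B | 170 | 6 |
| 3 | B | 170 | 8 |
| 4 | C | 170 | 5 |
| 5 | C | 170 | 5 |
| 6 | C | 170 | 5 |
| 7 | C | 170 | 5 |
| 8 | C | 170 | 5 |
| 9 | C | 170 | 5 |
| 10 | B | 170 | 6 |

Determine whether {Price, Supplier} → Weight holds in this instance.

No

(Price=C, Supplier=170): rows 1, 4, 5, 6, 7, 8, 9 → Weight = 5, 5, 5, 5, 5, 5, 5 ✓
(Price=B, Supplier=170): rows 2, 3, 10 → Weight takes values {6, 8} — violation
Two rows agree on {Price, Supplier} but differ on Weight, so {Price, Supplier} → Weight does not hold.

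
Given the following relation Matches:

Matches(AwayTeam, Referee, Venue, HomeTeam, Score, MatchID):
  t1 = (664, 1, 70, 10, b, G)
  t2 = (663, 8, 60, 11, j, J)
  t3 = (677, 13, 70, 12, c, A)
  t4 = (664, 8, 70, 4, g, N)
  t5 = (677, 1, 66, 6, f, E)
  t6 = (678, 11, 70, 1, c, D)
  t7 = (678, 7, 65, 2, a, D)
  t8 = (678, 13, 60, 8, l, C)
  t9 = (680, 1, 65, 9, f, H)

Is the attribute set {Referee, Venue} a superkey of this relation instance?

All 9 rows have distinct {Referee, Venue} values, so {Referee, Venue} → (all attributes) holds and {Referee, Venue} is a superkey.

Yes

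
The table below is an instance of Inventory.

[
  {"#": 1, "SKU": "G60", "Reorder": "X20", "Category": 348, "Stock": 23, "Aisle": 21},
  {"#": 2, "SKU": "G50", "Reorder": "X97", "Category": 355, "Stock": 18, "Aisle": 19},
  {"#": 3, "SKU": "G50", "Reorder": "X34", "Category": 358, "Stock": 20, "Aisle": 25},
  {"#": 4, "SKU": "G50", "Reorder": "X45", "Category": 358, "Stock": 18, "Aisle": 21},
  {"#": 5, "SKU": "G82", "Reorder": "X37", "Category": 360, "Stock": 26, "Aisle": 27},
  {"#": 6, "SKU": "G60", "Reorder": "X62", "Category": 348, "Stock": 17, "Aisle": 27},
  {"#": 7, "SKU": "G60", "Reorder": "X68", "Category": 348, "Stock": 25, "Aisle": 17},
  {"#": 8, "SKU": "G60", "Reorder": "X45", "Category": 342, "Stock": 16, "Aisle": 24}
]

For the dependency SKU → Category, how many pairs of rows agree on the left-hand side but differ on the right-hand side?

5

SKU=G60: violating pairs (1,8), (6,8), (7,8) — 3 pairs.
SKU=G50: violating pairs (2,3), (2,4) — 2 pairs.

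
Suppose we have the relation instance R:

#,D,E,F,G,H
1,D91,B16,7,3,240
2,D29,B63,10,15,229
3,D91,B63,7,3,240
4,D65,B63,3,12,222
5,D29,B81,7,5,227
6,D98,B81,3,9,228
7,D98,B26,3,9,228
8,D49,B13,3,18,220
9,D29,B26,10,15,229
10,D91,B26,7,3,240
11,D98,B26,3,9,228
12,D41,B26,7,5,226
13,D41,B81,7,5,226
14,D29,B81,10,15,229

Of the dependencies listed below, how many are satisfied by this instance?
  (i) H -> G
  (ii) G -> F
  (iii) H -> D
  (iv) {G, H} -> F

4

(i) H -> G: every LHS value maps to a single RHS value — holds.
(ii) G -> F: every LHS value maps to a single RHS value — holds.
(iii) H -> D: every LHS value maps to a single RHS value — holds.
(iv) {G, H} -> F: every LHS value maps to a single RHS value — holds.
4 of the 4 dependencies hold.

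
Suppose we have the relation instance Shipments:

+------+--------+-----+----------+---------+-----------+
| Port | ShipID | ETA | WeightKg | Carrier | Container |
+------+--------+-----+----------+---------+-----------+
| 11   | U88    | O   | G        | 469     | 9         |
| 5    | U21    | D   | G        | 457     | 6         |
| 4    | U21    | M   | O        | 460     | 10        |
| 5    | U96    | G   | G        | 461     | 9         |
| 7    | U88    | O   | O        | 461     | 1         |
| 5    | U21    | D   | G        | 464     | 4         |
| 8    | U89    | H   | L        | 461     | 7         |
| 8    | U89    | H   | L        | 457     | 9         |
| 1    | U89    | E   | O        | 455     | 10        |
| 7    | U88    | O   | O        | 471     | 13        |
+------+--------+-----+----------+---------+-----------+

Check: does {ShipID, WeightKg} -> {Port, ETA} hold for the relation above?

Yes

(ShipID=U88, WeightKg=G): 1 row → {Port,ETA} = (11, O) ✓
(ShipID=U21, WeightKg=G): 2 rows → {Port,ETA} = (5, D), (5, D) ✓
(ShipID=U21, WeightKg=O): 1 row → {Port,ETA} = (4, M) ✓
(ShipID=U96, WeightKg=G): 1 row → {Port,ETA} = (5, G) ✓
(ShipID=U88, WeightKg=O): 2 rows → {Port,ETA} = (7, O), (7, O) ✓
(ShipID=U89, WeightKg=L): 2 rows → {Port,ETA} = (8, H), (8, H) ✓
(ShipID=U89, WeightKg=O): 1 row → {Port,ETA} = (1, E) ✓
Every {ShipID, WeightKg} value is associated with a single {Port, ETA} value, so {ShipID, WeightKg} -> {Port, ETA} holds.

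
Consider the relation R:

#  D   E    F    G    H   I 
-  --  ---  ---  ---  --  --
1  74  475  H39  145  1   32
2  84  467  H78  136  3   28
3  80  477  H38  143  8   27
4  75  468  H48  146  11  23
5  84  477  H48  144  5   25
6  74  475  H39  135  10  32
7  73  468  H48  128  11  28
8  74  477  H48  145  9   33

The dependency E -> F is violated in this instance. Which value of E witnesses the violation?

E=475: rows 1, 6 → F = H39, H39 ✓
E=467: row 2 → F = H78 ✓
E=477: rows 3, 5, 8 → F takes values {H38, H48} — violation
E=468: rows 4, 7 → F = H48, H48 ✓
The only E value with inconsistent F is E=477.

477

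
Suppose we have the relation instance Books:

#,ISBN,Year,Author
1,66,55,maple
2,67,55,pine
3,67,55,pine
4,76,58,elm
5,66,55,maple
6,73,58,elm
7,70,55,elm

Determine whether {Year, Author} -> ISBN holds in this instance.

No

(Year=55, Author=maple): rows 1, 5 → ISBN = 66, 66 ✓
(Year=55, Author=pine): rows 2, 3 → ISBN = 67, 67 ✓
(Year=58, Author=elm): rows 4, 6 → ISBN takes values {76, 73} — violation
(Year=55, Author=elm): row 7 → ISBN = 70 ✓
Two rows agree on {Year, Author} but differ on ISBN, so {Year, Author} -> ISBN does not hold.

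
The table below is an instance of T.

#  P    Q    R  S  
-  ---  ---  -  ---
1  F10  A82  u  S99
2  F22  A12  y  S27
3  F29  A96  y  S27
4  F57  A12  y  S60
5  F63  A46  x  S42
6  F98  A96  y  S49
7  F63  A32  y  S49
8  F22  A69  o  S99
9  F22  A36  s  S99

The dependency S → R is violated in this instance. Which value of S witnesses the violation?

S99

S=S99: rows 1, 8, 9 → R takes values {u, o, s} — violation
S=S27: rows 2, 3 → R = y, y ✓
S=S60: row 4 → R = y ✓
S=S42: row 5 → R = x ✓
S=S49: rows 6, 7 → R = y, y ✓
The only S value with inconsistent R is S=S99.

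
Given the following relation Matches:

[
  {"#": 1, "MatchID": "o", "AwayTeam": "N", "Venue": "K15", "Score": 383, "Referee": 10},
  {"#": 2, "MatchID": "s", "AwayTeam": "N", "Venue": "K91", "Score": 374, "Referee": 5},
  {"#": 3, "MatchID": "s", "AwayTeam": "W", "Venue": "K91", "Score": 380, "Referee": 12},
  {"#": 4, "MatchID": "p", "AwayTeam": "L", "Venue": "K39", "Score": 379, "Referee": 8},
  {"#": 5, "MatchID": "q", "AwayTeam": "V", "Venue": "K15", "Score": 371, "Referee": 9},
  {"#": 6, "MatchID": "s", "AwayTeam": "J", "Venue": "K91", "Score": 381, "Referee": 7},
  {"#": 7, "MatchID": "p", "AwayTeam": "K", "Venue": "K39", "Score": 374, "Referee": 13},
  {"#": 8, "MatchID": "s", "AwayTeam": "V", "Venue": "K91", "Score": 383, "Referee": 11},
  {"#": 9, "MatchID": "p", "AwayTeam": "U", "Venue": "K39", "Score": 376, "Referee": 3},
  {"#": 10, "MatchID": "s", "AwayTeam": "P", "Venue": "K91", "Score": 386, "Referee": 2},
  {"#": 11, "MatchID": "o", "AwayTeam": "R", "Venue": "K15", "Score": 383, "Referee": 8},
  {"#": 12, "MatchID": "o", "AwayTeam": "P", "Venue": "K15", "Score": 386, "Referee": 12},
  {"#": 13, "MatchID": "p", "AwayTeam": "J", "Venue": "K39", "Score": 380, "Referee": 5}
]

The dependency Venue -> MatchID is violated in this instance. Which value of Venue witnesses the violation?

K15

Venue=K15: rows 1, 5, 11, 12 → MatchID takes values {o, q} — violation
Venue=K91: rows 2, 3, 6, 8, 10 → MatchID = s, s, s, s, s ✓
Venue=K39: rows 4, 7, 9, 13 → MatchID = p, p, p, p ✓
The only Venue value with inconsistent MatchID is Venue=K15.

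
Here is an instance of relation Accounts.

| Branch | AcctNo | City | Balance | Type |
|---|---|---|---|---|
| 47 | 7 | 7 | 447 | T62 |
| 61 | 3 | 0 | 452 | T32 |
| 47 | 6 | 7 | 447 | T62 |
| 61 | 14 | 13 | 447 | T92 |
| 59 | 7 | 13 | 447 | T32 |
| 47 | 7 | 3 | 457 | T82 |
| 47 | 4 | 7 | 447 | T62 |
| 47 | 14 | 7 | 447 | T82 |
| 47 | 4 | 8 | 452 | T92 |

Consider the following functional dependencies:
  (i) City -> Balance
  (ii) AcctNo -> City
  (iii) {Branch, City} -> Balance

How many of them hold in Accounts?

(i) City -> Balance: every LHS value maps to a single RHS value — holds.
(ii) AcctNo -> City: AcctNo=7: 3 rows → City takes values {7, 13, 3} — violation; AcctNo=14: 2 rows → City takes values {13, 7} — violation; AcctNo=4: 2 rows → City takes values {7, 8} — violation — fails.
(iii) {Branch, City} -> Balance: every LHS value maps to a single RHS value — holds.
2 of the 3 dependencies hold.

2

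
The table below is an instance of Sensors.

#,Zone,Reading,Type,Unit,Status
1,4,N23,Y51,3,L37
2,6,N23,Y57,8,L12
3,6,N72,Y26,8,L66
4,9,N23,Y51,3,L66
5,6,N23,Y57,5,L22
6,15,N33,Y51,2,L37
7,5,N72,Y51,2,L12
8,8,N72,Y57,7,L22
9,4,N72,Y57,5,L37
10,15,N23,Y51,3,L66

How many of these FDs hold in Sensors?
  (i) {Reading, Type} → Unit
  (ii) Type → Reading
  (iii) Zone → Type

(i) {Reading, Type} → Unit: (Reading=N23, Type=Y57): rows 2, 5 → Unit takes values {8, 5} — violation; (Reading=N72, Type=Y57): rows 8, 9 → Unit takes values {7, 5} — violation — fails.
(ii) Type → Reading: Type=Y51: rows 1, 4, 6, 7, 10 → Reading takes values {N23, N33, N72} — violation; Type=Y57: rows 2, 5, 8, 9 → Reading takes values {N23, N72} — violation — fails.
(iii) Zone → Type: Zone=4: rows 1, 9 → Type takes values {Y51, Y57} — violation; Zone=6: rows 2, 3, 5 → Type takes values {Y57, Y26} — violation — fails.
None of the 3 dependencies hold.

0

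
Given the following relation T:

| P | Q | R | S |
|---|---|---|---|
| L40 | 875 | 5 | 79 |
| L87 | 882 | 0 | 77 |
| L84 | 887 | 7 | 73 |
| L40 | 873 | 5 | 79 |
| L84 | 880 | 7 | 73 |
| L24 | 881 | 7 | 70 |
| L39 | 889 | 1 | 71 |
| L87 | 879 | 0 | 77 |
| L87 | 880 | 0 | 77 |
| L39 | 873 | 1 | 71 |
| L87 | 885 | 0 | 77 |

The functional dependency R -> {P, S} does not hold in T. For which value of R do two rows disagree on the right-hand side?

R=5: 2 rows → {P,S} = (L40, 79), (L40, 79) ✓
R=0: 4 rows → {P,S} = (L87, 77), (L87, 77), (L87, 77), (L87, 77) ✓
R=7: 3 rows → {P,S} takes values {(L84, 73), (L24, 70)} — violation
R=1: 2 rows → {P,S} = (L39, 71), (L39, 71) ✓
The only R value with inconsistent RHS is R=7.

7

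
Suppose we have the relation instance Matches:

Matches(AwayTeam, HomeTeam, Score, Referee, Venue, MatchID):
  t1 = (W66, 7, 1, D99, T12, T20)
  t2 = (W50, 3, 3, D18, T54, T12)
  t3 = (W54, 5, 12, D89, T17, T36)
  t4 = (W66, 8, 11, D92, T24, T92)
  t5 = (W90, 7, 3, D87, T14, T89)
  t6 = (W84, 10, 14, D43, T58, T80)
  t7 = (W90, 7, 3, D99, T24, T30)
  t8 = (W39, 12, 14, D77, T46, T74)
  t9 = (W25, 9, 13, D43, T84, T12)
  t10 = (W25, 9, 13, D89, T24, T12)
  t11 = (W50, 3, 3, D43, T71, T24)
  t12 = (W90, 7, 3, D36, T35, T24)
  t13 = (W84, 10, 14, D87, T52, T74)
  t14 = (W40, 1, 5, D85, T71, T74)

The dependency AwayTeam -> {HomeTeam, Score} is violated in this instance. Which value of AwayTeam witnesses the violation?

W66

AwayTeam=W66: rows 1, 4 → {HomeTeam,Score} takes values {(7, 1), (8, 11)} — violation
AwayTeam=W50: rows 2, 11 → {HomeTeam,Score} = (3, 3), (3, 3) ✓
AwayTeam=W54: row 3 → {HomeTeam,Score} = (5, 12) ✓
AwayTeam=W90: rows 5, 7, 12 → {HomeTeam,Score} = (7, 3), (7, 3), (7, 3) ✓
AwayTeam=W84: rows 6, 13 → {HomeTeam,Score} = (10, 14), (10, 14) ✓
AwayTeam=W39: row 8 → {HomeTeam,Score} = (12, 14) ✓
AwayTeam=W25: rows 9, 10 → {HomeTeam,Score} = (9, 13), (9, 13) ✓
AwayTeam=W40: row 14 → {HomeTeam,Score} = (1, 5) ✓
The only AwayTeam value with inconsistent RHS is AwayTeam=W66.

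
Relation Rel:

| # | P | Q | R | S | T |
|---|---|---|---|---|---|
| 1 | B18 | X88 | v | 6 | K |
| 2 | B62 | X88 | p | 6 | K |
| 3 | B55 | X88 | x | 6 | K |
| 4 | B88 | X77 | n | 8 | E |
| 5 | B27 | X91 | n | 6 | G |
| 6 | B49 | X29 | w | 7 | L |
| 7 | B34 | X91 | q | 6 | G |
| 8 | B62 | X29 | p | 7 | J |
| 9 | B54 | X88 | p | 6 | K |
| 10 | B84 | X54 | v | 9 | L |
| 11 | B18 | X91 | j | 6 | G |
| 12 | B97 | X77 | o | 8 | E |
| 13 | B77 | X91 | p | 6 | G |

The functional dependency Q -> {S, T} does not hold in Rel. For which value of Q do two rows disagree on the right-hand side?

Q=X88: rows 1, 2, 3, 9 → {S,T} = (6, K), (6, K), (6, K), (6, K) ✓
Q=X77: rows 4, 12 → {S,T} = (8, E), (8, E) ✓
Q=X91: rows 5, 7, 11, 13 → {S,T} = (6, G), (6, G), (6, G), (6, G) ✓
Q=X29: rows 6, 8 → {S,T} takes values {(7, L), (7, J)} — violation
Q=X54: row 10 → {S,T} = (9, L) ✓
The only Q value with inconsistent RHS is Q=X29.

X29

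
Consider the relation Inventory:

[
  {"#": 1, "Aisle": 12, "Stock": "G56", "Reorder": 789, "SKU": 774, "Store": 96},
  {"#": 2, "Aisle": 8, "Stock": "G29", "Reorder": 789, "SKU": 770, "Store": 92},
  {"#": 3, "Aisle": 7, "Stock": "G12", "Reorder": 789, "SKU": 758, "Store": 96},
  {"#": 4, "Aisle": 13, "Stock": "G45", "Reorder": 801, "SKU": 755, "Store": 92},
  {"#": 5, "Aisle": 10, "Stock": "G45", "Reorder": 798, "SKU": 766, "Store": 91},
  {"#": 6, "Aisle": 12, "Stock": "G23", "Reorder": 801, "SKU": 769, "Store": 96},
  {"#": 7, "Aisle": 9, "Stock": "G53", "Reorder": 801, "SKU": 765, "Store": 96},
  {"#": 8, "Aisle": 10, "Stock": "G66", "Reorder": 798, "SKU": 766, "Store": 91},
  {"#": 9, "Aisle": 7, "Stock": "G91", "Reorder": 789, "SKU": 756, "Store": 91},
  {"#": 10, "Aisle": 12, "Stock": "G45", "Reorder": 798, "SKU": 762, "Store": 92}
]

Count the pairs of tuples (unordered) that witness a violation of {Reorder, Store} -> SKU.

2

(Reorder=789, Store=96): violating pairs (1,3) — 1 pair.
(Reorder=798, Store=91): all 2 rows agree on SKU — 0 pairs.
(Reorder=801, Store=96): violating pairs (6,7) — 1 pair.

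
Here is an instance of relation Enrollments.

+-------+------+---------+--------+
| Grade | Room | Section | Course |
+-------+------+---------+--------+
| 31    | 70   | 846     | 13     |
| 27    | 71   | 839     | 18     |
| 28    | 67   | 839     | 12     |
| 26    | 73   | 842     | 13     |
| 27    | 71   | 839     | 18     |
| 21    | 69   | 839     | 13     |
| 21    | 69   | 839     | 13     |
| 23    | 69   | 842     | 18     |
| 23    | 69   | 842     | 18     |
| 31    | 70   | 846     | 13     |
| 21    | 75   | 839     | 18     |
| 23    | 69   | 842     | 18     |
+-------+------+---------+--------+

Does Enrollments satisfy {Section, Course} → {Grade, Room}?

(Section=846, Course=13): 2 rows → {Grade,Room} = (31, 70), (31, 70) ✓
(Section=839, Course=18): 3 rows → {Grade,Room} takes values {(27, 71), (21, 75)} — violation
(Section=839, Course=12): 1 row → {Grade,Room} = (28, 67) ✓
(Section=842, Course=13): 1 row → {Grade,Room} = (26, 73) ✓
(Section=839, Course=13): 2 rows → {Grade,Room} = (21, 69), (21, 69) ✓
(Section=842, Course=18): 3 rows → {Grade,Room} = (23, 69), (23, 69), (23, 69) ✓
Two rows agree on {Section, Course} but differ on {Grade, Room}, so {Section, Course} → {Grade, Room} does not hold.

No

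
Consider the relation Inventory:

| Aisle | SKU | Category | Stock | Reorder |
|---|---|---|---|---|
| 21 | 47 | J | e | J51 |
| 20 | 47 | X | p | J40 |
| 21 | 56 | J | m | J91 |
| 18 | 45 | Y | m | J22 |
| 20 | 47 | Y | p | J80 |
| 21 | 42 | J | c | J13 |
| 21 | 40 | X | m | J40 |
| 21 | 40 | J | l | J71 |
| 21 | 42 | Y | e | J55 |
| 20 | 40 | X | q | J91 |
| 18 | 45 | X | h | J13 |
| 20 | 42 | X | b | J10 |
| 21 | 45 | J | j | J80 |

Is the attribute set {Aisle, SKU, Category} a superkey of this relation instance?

Yes

All 13 rows have distinct {Aisle, SKU, Category} values, so {Aisle, SKU, Category} → (all attributes) holds and {Aisle, SKU, Category} is a superkey.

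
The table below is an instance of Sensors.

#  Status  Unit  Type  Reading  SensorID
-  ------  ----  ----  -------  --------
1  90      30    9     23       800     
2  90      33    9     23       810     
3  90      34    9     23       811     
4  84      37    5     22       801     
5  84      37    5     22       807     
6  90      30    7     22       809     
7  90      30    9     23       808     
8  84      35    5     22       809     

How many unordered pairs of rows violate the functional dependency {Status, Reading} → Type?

0

(Status=90, Reading=23): all 4 rows agree on Type — 0 pairs.
(Status=84, Reading=22): all 3 rows agree on Type — 0 pairs.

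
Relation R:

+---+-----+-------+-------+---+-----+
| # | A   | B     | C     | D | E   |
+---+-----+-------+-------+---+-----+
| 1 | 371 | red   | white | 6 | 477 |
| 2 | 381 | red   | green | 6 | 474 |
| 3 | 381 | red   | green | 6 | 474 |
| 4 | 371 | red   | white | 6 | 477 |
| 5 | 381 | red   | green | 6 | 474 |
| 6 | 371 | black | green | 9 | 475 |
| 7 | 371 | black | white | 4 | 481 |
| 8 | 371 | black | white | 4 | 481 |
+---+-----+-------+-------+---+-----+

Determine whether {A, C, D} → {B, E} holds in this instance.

Yes

(A=371, C=white, D=6): rows 1, 4 → {B,E} = (red, 477), (red, 477) ✓
(A=381, C=green, D=6): rows 2, 3, 5 → {B,E} = (red, 474), (red, 474), (red, 474) ✓
(A=371, C=green, D=9): row 6 → {B,E} = (black, 475) ✓
(A=371, C=white, D=4): rows 7, 8 → {B,E} = (black, 481), (black, 481) ✓
Every {A, C, D} value is associated with a single {B, E} value, so {A, C, D} → {B, E} holds.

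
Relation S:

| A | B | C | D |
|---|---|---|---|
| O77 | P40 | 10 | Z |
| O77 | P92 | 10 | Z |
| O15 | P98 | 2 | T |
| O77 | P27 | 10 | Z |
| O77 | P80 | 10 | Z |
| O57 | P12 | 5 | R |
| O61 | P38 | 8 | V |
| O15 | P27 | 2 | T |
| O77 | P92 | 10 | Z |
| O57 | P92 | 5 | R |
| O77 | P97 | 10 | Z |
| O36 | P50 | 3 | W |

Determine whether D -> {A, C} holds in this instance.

D=Z: 6 rows → {A,C} = (O77, 10), (O77, 10), (O77, 10), (O77, 10), (O77, 10), (O77, 10) ✓
D=T: 2 rows → {A,C} = (O15, 2), (O15, 2) ✓
D=R: 2 rows → {A,C} = (O57, 5), (O57, 5) ✓
D=V: 1 row → {A,C} = (O61, 8) ✓
D=W: 1 row → {A,C} = (O36, 3) ✓
Every D value is associated with a single {A, C} value, so D -> {A, C} holds.

Yes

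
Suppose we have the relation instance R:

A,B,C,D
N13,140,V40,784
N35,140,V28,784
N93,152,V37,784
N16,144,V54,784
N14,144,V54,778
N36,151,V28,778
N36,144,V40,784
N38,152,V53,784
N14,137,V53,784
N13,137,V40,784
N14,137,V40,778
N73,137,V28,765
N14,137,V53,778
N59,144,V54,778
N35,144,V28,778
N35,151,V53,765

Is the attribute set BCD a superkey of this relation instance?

No

Two distinct rows share (B=144, C=V54, D=778), so BCD does not determine every attribute — not a superkey.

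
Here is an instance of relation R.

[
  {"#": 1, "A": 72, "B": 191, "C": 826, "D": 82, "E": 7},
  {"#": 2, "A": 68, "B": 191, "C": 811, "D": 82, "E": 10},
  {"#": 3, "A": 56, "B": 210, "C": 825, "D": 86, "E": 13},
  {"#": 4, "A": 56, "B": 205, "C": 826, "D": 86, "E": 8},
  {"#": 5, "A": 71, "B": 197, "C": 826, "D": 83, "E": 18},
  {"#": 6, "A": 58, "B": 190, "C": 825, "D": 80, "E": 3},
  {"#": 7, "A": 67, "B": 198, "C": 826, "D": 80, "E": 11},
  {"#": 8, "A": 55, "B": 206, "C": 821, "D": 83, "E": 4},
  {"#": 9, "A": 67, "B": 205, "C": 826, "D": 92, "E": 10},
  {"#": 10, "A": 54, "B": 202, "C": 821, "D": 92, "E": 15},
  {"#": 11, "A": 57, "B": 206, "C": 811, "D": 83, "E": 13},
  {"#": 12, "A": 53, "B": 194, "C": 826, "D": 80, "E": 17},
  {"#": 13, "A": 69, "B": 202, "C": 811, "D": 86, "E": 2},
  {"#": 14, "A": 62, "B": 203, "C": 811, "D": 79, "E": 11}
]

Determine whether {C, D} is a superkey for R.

No

Rows 7 and 12 have the same {C, D} value (C=826, D=80) but are distinct tuples, so {C, D} does not determine every attribute — not a superkey.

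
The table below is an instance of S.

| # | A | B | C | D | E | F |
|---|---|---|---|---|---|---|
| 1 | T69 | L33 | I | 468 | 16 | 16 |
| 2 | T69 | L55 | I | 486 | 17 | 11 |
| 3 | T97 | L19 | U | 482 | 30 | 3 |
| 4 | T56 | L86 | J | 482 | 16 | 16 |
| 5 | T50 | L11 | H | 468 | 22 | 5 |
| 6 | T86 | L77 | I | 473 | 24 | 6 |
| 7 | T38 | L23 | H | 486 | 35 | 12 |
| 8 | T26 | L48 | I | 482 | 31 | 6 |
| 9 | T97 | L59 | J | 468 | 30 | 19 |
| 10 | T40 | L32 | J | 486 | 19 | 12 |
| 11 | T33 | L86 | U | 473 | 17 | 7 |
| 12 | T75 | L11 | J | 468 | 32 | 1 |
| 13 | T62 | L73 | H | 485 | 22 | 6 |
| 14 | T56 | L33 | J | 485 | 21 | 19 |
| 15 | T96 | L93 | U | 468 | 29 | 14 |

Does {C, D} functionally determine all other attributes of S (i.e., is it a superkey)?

No

Rows 9 and 12 have the same {C, D} value (C=J, D=468) but are distinct tuples, so {C, D} does not determine every attribute — not a superkey.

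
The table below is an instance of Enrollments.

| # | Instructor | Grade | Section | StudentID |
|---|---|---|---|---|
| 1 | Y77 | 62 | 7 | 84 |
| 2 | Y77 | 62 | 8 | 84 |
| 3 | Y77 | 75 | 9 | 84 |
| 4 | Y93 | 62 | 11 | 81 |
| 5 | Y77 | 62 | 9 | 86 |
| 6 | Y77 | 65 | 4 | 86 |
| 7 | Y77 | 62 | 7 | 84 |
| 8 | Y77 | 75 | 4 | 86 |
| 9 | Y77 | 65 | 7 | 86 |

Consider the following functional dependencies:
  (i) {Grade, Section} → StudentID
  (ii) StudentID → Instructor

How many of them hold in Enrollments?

2

(i) {Grade, Section} → StudentID: every LHS value maps to a single RHS value — holds.
(ii) StudentID → Instructor: every LHS value maps to a single RHS value — holds.
2 of the 2 dependencies hold.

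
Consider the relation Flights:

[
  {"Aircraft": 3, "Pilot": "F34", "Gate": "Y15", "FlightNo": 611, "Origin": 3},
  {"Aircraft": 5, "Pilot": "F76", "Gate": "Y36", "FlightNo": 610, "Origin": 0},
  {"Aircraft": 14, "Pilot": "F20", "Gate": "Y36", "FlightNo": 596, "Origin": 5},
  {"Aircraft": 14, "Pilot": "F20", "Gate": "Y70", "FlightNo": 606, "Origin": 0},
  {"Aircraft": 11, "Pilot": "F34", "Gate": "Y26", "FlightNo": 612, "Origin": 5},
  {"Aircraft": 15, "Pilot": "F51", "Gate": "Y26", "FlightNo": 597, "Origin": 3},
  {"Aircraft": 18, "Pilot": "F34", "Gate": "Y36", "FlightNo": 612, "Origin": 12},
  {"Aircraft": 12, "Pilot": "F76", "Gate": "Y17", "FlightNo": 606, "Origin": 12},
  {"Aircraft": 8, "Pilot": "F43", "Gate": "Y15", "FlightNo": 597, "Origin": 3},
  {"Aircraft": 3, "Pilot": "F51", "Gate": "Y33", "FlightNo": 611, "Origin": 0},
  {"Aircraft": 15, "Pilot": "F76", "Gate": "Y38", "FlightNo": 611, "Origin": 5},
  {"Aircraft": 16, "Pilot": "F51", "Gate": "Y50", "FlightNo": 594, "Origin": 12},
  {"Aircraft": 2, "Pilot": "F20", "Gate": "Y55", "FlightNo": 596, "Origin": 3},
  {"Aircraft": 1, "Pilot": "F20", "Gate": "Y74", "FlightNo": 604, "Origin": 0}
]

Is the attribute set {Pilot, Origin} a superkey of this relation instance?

No

Two distinct rows share (Pilot=F20, Origin=0), so {Pilot, Origin} does not determine every attribute — not a superkey.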